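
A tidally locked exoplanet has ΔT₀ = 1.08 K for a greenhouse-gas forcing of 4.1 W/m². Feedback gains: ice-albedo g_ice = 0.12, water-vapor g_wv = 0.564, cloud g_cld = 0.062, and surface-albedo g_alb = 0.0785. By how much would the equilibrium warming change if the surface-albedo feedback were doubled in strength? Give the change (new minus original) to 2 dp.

Original: g = 0.8245, ΔT = 1.08/(1−0.8245) = 6.1538 K.
With doubled surface-albedo: g' = 0.903, ΔT' = 1.08/(1−0.903) = 11.1340 K.
Change = 11.1340 − 6.1538 = 4.98 K.

4.98 K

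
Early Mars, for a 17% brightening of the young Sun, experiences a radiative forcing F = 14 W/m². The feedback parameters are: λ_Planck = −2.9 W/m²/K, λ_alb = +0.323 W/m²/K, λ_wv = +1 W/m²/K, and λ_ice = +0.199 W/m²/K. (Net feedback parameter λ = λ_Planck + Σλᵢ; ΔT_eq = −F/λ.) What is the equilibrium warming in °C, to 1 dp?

Net feedback parameter λ = (−2.9) + (+0.323) + (+1) + (+0.199) = -1.378 W/m²/K.
ΔT = −F/λ = −14/(-1.378) = 10.2 °C.

10.2 °C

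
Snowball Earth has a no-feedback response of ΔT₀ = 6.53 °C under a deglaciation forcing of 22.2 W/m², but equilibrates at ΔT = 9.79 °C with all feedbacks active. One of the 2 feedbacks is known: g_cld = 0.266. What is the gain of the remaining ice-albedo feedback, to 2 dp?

Amplification A = ΔT/ΔT₀ = 9.79/6.53 = 1.499.
Total gain g = 1 − 1/A = 1 − 1/1.499 = 0.3329.
The known gain is 0.266.
g_ice = 0.3329 − 0.266 = 0.07.

0.07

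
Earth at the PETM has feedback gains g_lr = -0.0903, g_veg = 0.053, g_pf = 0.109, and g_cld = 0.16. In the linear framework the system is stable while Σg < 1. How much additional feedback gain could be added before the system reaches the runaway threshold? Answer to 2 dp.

Current total gain = -0.0903 + 0.053 + 0.109 + 0.16 = 0.2317.
Margin to runaway = 1 − 0.2317 = 0.77.

0.77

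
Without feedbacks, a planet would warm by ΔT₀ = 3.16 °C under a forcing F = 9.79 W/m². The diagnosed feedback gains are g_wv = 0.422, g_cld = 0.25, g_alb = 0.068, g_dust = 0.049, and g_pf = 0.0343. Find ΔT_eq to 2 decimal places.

Total gain g = 0.422 + 0.25 + 0.068 + 0.049 + 0.0343 = 0.8233.
Amplification A = 1/(1 − 0.8233) = 5.659.
ΔT = 3.16 × 5.659 = 17.88 °C.

17.88 °C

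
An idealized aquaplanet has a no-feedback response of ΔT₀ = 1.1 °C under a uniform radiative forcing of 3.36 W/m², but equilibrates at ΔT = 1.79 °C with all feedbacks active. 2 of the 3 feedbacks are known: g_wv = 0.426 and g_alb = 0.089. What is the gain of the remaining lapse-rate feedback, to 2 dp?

-0.13

Amplification A = ΔT/ΔT₀ = 1.79/1.1 = 1.627.
Total gain g = 1 − 1/A = 1 − 1/1.627 = 0.3854.
Known gains sum to 0.426 + 0.089 = 0.515.
g_lr = 0.3854 − 0.515 = -0.13.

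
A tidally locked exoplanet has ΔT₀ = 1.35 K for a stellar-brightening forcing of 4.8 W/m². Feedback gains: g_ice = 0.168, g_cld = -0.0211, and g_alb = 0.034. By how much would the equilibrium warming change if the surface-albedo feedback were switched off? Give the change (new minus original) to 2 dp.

Original: g = 0.1809, ΔT = 1.35/(1−0.1809) = 1.6482 K.
Without surface-albedo: g' = 0.1469, ΔT' = 1.35/(1−0.1469) = 1.5825 K.
Change = 1.5825 − 1.6482 = -0.07 K.

-0.07 K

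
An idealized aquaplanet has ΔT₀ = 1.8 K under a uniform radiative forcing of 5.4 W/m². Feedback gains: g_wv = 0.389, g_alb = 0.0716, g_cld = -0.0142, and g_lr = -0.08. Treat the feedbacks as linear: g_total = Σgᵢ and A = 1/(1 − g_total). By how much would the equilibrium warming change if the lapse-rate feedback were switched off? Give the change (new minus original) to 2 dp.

0.41 K

Original: g = 0.3664, ΔT = 1.8/(1−0.3664) = 2.8409 K.
Without lapse-rate: g' = 0.4464, ΔT' = 1.8/(1−0.4464) = 3.2514 K.
Change = 3.2514 − 2.8409 = 0.41 K.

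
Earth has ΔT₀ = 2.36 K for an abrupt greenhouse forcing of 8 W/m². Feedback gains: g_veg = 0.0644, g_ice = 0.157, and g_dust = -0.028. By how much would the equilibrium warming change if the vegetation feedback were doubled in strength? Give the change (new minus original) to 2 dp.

0.25 K

Original: g = 0.1934, ΔT = 2.36/(1−0.1934) = 2.9259 K.
With doubled vegetation: g' = 0.2578, ΔT' = 2.36/(1−0.2578) = 3.1797 K.
Change = 3.1797 − 2.9259 = 0.25 K.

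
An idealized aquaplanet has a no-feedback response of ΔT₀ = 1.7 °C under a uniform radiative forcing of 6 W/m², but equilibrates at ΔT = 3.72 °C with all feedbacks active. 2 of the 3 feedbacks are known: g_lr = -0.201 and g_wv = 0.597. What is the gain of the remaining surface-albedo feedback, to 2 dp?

Amplification A = ΔT/ΔT₀ = 3.72/1.7 = 2.188.
Total gain g = 1 − 1/A = 1 − 1/2.188 = 0.543.
Known gains sum to -0.201 + 0.597 = 0.396.
g_alb = 0.543 − 0.396 = 0.15.

0.15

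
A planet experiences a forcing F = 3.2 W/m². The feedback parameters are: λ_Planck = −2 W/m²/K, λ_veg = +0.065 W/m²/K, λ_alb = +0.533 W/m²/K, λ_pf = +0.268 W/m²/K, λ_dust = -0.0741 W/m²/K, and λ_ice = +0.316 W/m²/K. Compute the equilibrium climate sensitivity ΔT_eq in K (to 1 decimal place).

3.6 K

Net feedback parameter λ = (−2) + (+0.065) + (+0.533) + (+0.268) + (-0.0741) + (+0.316) = -0.8921 W/m²/K.
ΔT = −F/λ = −3.2/(-0.8921) = 3.6 K.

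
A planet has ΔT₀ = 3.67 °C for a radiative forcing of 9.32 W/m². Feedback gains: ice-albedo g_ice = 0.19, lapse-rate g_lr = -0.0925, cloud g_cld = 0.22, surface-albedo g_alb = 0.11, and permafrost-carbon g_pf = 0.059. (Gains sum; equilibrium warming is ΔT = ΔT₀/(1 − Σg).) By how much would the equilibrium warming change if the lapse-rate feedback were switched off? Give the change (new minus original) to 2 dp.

Original: g = 0.4865, ΔT = 3.67/(1−0.4865) = 7.1470 °C.
Without lapse-rate: g' = 0.579, ΔT' = 3.67/(1−0.579) = 8.7173 °C.
Change = 8.7173 − 7.1470 = 1.57 °C.

1.57 °C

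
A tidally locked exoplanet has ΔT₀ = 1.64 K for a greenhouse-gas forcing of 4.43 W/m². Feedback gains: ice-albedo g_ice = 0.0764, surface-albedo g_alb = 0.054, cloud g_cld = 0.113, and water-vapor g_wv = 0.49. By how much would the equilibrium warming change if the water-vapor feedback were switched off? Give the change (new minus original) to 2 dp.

-3.98 K

Original: g = 0.7334, ΔT = 1.64/(1−0.7334) = 6.1515 K.
Without water-vapor: g' = 0.2434, ΔT' = 1.64/(1−0.2434) = 2.1676 K.
Change = 2.1676 − 6.1515 = -3.98 K.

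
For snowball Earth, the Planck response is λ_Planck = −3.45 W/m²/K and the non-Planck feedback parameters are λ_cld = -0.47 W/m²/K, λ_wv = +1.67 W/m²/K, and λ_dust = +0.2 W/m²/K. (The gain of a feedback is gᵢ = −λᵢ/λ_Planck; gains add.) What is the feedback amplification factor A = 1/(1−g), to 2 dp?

Convert to gains: g_cld = -0.47/3.45 = -0.1362; g_wv = 1.67/3.45 = 0.4841; g_dust = 0.2/3.45 = 0.05797.
Total gain g = 0.40587.
A = 1/(1 − 0.40587) = 1.68.

1.68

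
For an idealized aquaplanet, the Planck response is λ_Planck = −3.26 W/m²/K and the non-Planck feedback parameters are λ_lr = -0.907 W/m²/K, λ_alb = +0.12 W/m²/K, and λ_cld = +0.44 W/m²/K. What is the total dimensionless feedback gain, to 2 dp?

-0.11

Convert to gains: g_lr = -0.907/3.26 = -0.2782; g_alb = 0.12/3.26 = 0.03681; g_cld = 0.44/3.26 = 0.135.
Total gain g = -0.10639.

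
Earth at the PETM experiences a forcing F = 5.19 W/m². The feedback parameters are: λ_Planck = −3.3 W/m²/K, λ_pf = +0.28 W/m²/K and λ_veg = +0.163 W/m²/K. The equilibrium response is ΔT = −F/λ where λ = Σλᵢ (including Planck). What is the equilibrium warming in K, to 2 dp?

Net feedback parameter λ = (−3.3) + (+0.28) + (+0.163) = -2.857 W/m²/K.
ΔT = −F/λ = −5.19/(-2.857) = 1.82 K.

1.82 K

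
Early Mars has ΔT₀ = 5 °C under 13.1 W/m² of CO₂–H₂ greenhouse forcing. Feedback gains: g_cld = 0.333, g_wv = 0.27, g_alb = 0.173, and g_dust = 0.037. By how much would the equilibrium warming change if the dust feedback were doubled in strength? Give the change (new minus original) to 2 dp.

6.60 °C

Original: g = 0.813, ΔT = 5/(1−0.813) = 26.7380 °C.
With doubled dust: g' = 0.85, ΔT' = 5/(1−0.85) = 33.3333 °C.
Change = 33.3333 − 26.7380 = 6.60 °C.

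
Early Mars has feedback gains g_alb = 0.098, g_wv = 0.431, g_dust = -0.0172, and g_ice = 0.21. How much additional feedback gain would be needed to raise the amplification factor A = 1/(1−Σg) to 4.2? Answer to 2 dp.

Current total gain = 0.7218.
Target gain for A = 4.2: g* = 1 − 1/4.2 = 0.7619.
Additional gain needed = 0.7619 − 0.7218 = 0.04.

0.04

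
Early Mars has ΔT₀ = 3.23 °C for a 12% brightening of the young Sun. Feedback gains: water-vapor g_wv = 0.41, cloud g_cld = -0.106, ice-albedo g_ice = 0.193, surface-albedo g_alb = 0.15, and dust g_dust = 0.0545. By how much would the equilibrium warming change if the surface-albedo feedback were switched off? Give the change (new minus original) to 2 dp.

-3.62 °C

Original: g = 0.7015, ΔT = 3.23/(1−0.7015) = 10.8208 °C.
Without surface-albedo: g' = 0.5515, ΔT' = 3.23/(1−0.5515) = 7.2018 °C.
Change = 7.2018 − 10.8208 = -3.62 °C.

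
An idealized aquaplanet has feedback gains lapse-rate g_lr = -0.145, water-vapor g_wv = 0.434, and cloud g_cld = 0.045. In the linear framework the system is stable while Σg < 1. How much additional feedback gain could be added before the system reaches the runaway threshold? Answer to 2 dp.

Current total gain = -0.145 + 0.434 + 0.045 = 0.334.
Margin to runaway = 1 − 0.334 = 0.67.

0.67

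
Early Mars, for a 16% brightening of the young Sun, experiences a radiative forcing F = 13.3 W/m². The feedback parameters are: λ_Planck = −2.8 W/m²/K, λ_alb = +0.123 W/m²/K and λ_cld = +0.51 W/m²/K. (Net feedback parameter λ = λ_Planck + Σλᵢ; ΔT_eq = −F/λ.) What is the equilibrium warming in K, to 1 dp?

Net feedback parameter λ = (−2.8) + (+0.123) + (+0.51) = -2.167 W/m²/K.
ΔT = −F/λ = −13.3/(-2.167) = 6.1 K.

6.1 K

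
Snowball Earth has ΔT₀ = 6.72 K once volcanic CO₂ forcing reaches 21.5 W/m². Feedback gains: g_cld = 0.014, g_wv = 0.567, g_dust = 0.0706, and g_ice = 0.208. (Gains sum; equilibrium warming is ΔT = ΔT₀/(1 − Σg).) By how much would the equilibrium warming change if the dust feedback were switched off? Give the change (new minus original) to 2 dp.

Original: g = 0.8596, ΔT = 6.72/(1−0.8596) = 47.8632 K.
Without dust: g' = 0.789, ΔT' = 6.72/(1−0.789) = 31.8483 K.
Change = 31.8483 − 47.8632 = -16.01 K.

-16.01 K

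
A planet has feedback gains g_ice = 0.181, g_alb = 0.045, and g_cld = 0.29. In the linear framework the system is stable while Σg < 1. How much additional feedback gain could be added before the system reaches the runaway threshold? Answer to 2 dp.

0.48

Current total gain = 0.181 + 0.045 + 0.29 = 0.516.
Margin to runaway = 1 − 0.516 = 0.48.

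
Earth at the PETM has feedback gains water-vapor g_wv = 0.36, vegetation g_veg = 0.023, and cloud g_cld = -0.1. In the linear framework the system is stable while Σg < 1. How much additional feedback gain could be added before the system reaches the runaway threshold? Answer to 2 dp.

Current total gain = 0.36 + 0.023 − 0.1 = 0.283.
Margin to runaway = 1 − 0.283 = 0.72.

0.72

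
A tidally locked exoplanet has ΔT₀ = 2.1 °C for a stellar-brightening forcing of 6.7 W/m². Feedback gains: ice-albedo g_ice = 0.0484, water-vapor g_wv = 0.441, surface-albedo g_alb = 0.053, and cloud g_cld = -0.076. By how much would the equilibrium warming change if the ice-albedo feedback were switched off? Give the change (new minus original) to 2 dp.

Original: g = 0.4664, ΔT = 2.1/(1−0.4664) = 3.9355 °C.
Without ice-albedo: g' = 0.418, ΔT' = 2.1/(1−0.418) = 3.6082 °C.
Change = 3.6082 − 3.9355 = -0.33 °C.

-0.33 °C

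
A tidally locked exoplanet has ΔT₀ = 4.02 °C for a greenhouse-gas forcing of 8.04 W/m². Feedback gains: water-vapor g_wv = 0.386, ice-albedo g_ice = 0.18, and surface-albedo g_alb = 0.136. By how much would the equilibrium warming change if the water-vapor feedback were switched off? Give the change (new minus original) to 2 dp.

-7.61 °C

Original: g = 0.702, ΔT = 4.02/(1−0.702) = 13.4899 °C.
Without water-vapor: g' = 0.316, ΔT' = 4.02/(1−0.316) = 5.8772 °C.
Change = 5.8772 − 13.4899 = -7.61 °C.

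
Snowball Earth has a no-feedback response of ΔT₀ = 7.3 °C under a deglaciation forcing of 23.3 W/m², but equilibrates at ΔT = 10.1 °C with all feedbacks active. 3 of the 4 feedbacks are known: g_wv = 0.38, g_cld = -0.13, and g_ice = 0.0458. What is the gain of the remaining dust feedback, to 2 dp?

-0.02

Amplification A = ΔT/ΔT₀ = 10.1/7.3 = 1.384.
Total gain g = 1 − 1/A = 1 − 1/1.384 = 0.2775.
Known gains sum to 0.38 − 0.13 + 0.0458 = 0.2958.
g_dust = 0.2775 − 0.2958 = -0.02.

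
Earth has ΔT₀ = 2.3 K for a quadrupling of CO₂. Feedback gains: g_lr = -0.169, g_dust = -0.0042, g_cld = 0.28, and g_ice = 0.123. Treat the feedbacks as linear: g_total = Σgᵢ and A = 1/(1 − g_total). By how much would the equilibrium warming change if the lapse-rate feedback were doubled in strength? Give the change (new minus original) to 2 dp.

-0.54 K

Original: g = 0.2298, ΔT = 2.3/(1−0.2298) = 2.9862 K.
With doubled lapse-rate: g' = 0.0608, ΔT' = 2.3/(1−0.0608) = 2.4489 K.
Change = 2.4489 − 2.9862 = -0.54 K.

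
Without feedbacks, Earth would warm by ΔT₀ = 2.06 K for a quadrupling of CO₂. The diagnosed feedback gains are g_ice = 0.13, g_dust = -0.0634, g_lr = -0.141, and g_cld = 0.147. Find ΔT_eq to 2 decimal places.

Total gain g = 0.13 − 0.0634 − 0.141 + 0.147 = 0.0726.
Amplification A = 1/(1 − 0.0726) = 1.078.
ΔT = 2.06 × 1.078 = 2.22 K.

2.22 K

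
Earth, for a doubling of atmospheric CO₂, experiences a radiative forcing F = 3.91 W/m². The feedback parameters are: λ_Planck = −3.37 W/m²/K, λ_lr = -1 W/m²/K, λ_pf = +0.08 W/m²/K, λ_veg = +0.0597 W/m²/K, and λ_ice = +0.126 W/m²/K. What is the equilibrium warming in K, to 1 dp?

Net feedback parameter λ = (−3.37) + (-1) + (+0.08) + (+0.0597) + (+0.126) = -4.1043 W/m²/K.
ΔT = −F/λ = −3.91/(-4.1043) = 1.0 K.

1.0 K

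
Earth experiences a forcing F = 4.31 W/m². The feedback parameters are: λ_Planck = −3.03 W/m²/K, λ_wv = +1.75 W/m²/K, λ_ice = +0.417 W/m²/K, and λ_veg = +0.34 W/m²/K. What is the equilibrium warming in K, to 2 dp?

8.24 K

Net feedback parameter λ = (−3.03) + (+1.75) + (+0.417) + (+0.34) = -0.523 W/m²/K.
ΔT = −F/λ = −4.31/(-0.523) = 8.24 K.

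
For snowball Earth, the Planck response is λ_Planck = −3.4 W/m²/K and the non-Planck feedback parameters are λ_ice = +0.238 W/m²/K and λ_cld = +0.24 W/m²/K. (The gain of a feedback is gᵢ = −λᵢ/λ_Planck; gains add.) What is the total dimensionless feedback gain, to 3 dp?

0.141

Convert to gains: g_ice = 0.238/3.4 = 0.07; g_cld = 0.24/3.4 = 0.07059.
Total gain g = 0.14059.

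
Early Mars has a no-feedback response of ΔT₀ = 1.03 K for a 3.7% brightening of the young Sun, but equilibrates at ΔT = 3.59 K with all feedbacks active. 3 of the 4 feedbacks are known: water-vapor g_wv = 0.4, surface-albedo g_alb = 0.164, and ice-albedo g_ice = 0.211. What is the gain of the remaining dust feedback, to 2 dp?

-0.06

Amplification A = ΔT/ΔT₀ = 3.59/1.03 = 3.485.
Total gain g = 1 − 1/A = 1 − 1/3.485 = 0.7131.
Known gains sum to 0.4 + 0.164 + 0.211 = 0.775.
g_dust = 0.7131 − 0.775 = -0.06.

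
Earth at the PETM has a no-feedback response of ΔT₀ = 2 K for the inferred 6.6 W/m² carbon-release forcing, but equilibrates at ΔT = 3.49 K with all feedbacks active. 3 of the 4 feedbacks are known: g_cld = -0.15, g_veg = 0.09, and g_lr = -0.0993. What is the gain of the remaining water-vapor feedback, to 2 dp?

Amplification A = ΔT/ΔT₀ = 3.49/2 = 1.745.
Total gain g = 1 − 1/A = 1 − 1/1.745 = 0.4269.
Known gains sum to -0.15 + 0.09 − 0.0993 = -0.1593.
g_wv = 0.4269 + 0.1593 = 0.59.

0.59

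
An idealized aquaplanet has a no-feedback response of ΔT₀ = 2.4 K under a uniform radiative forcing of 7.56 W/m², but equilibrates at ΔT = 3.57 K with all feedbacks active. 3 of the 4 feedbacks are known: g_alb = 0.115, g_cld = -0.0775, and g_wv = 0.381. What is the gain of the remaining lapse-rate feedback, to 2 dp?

-0.09

Amplification A = ΔT/ΔT₀ = 3.57/2.4 = 1.488.
Total gain g = 1 − 1/A = 1 − 1/1.488 = 0.328.
Known gains sum to 0.115 − 0.0775 + 0.381 = 0.4185.
g_lr = 0.328 − 0.4185 = -0.09.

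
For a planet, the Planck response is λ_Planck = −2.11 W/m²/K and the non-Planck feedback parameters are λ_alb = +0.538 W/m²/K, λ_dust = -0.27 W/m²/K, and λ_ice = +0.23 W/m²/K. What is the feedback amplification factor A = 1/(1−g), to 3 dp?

Convert to gains: g_alb = 0.538/2.11 = 0.255; g_dust = -0.27/2.11 = -0.128; g_ice = 0.23/2.11 = 0.109.
Total gain g = 0.236.
A = 1/(1 − 0.236) = 1.309.

1.309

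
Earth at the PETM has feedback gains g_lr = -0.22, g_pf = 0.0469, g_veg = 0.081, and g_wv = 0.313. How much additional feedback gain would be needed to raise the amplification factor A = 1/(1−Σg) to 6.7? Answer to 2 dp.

0.63

Current total gain = 0.2209.
Target gain for A = 6.7: g* = 1 − 1/6.7 = 0.8507.
Additional gain needed = 0.8507 − 0.2209 = 0.63.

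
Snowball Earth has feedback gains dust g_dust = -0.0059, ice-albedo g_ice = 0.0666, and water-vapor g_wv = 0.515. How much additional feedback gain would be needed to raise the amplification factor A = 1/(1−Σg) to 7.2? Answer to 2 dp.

Current total gain = 0.5757.
Target gain for A = 7.2: g* = 1 − 1/7.2 = 0.8611.
Additional gain needed = 0.8611 − 0.5757 = 0.29.

0.29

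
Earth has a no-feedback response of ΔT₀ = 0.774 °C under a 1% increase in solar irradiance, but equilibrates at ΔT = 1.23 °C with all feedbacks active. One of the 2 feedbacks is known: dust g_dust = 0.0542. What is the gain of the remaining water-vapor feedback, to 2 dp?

0.32

Amplification A = ΔT/ΔT₀ = 1.23/0.774 = 1.589.
Total gain g = 1 − 1/A = 1 − 1/1.589 = 0.3707.
The known gain is 0.0542.
g_wv = 0.3707 − 0.0542 = 0.32.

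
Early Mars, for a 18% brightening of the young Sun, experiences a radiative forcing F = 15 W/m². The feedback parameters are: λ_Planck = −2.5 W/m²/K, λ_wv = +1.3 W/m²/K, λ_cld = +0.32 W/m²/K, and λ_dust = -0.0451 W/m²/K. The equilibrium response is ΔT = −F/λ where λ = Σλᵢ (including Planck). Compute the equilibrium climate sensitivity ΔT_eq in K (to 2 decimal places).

16.21 K

Net feedback parameter λ = (−2.5) + (+1.3) + (+0.32) + (-0.0451) = -0.9251 W/m²/K.
ΔT = −F/λ = −15/(-0.9251) = 16.21 K.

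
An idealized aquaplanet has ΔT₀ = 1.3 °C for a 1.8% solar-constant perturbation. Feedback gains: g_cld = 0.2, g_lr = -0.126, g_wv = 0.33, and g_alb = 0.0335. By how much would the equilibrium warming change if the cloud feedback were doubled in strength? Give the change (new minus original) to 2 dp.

1.28 °C

Original: g = 0.4375, ΔT = 1.3/(1−0.4375) = 2.3111 °C.
With doubled cloud: g' = 0.6375, ΔT' = 1.3/(1−0.6375) = 3.5862 °C.
Change = 3.5862 − 2.3111 = 1.28 °C.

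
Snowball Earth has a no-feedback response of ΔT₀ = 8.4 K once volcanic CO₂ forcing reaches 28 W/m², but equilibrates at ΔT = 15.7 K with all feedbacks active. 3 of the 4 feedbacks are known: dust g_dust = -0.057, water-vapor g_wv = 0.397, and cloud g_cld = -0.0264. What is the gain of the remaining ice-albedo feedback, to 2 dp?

Amplification A = ΔT/ΔT₀ = 15.7/8.4 = 1.869.
Total gain g = 1 − 1/A = 1 − 1/1.869 = 0.465.
Known gains sum to -0.057 + 0.397 − 0.0264 = 0.3136.
g_ice = 0.465 − 0.3136 = 0.15.

0.15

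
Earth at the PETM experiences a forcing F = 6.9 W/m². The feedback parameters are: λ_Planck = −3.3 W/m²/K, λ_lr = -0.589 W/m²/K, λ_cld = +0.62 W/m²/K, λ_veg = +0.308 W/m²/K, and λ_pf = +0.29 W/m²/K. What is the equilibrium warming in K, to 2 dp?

Net feedback parameter λ = (−3.3) + (-0.589) + (+0.62) + (+0.308) + (+0.29) = -2.671 W/m²/K.
ΔT = −F/λ = −6.9/(-2.671) = 2.58 K.

2.58 K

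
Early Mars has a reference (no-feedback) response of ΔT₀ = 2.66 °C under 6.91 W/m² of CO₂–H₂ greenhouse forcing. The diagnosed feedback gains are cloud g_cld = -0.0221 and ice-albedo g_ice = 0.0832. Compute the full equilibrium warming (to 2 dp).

2.83 °C

Total gain g = -0.0221 + 0.0832 = 0.0611.
Amplification A = 1/(1 − 0.0611) = 1.065.
ΔT = 2.66 × 1.065 = 2.83 °C.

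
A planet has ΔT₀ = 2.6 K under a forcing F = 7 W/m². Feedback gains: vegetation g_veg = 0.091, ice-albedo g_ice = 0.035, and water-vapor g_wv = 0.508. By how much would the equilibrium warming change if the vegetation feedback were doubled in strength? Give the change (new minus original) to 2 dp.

Original: g = 0.634, ΔT = 2.6/(1−0.634) = 7.1038 K.
With doubled vegetation: g' = 0.725, ΔT' = 2.6/(1−0.725) = 9.4545 K.
Change = 9.4545 − 7.1038 = 2.35 K.

2.35 K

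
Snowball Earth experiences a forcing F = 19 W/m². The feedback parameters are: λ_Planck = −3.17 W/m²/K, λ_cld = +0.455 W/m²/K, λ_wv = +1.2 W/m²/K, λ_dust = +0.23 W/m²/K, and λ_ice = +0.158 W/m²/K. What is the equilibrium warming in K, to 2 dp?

Net feedback parameter λ = (−3.17) + (+0.455) + (+1.2) + (+0.23) + (+0.158) = -1.127 W/m²/K.
ΔT = −F/λ = −19/(-1.127) = 16.86 K.

16.86 K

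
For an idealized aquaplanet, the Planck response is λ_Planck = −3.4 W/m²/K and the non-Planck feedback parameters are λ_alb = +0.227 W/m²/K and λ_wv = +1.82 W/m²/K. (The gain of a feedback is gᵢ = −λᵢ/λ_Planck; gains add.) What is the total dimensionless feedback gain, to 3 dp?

0.602

Convert to gains: g_alb = 0.227/3.4 = 0.06676; g_wv = 1.82/3.4 = 0.5353.
Total gain g = 0.60206.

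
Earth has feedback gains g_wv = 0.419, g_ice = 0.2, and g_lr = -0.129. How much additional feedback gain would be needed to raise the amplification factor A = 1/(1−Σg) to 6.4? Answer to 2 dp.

0.35

Current total gain = 0.49.
Target gain for A = 6.4: g* = 1 − 1/6.4 = 0.8438.
Additional gain needed = 0.8438 − 0.49 = 0.35.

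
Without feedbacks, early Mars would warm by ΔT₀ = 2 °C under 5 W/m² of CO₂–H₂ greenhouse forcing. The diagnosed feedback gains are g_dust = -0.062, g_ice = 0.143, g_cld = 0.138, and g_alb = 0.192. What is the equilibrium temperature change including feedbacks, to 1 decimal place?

3.4 °C

Total gain g = -0.062 + 0.143 + 0.138 + 0.192 = 0.411.
Amplification A = 1/(1 − 0.411) = 1.698.
ΔT = 2 × 1.698 = 3.4 °C.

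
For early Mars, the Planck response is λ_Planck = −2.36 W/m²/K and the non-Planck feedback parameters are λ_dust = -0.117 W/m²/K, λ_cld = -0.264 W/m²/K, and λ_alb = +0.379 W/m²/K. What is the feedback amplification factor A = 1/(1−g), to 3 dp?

Convert to gains: g_dust = -0.117/2.36 = -0.04958; g_cld = -0.264/2.36 = -0.1119; g_alb = 0.379/2.36 = 0.1606.
Total gain g = -0.00088.
A = 1/(1 + 0.00088) = 0.999.

0.999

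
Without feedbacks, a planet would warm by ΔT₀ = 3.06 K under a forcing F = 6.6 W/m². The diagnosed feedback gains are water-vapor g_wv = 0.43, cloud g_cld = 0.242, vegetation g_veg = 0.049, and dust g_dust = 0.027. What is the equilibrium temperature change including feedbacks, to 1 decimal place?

12.1 K

Total gain g = 0.43 + 0.242 + 0.049 + 0.027 = 0.748.
Amplification A = 1/(1 − 0.748) = 3.968.
ΔT = 3.06 × 3.968 = 12.1 K.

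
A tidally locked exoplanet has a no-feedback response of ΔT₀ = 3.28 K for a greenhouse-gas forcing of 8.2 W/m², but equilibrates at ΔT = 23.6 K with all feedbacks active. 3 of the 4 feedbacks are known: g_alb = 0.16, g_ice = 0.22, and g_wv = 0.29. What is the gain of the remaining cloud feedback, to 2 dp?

0.19

Amplification A = ΔT/ΔT₀ = 23.6/3.28 = 7.195.
Total gain g = 1 − 1/A = 1 − 1/7.195 = 0.861.
Known gains sum to 0.16 + 0.22 + 0.29 = 0.67.
g_cld = 0.861 − 0.67 = 0.19.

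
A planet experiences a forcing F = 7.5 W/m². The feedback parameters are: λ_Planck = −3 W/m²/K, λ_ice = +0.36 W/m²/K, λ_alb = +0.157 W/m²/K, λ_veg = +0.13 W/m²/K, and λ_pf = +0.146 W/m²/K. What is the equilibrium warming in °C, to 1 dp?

Net feedback parameter λ = (−3) + (+0.36) + (+0.157) + (+0.13) + (+0.146) = -2.207 W/m²/K.
ΔT = −F/λ = −7.5/(-2.207) = 3.4 °C.

3.4 °C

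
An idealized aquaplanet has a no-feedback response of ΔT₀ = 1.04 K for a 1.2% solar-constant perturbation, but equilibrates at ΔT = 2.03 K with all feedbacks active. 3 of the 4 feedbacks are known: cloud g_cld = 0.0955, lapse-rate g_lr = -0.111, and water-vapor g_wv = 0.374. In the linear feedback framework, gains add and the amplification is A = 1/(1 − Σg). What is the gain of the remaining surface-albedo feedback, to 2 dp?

0.13

Amplification A = ΔT/ΔT₀ = 2.03/1.04 = 1.952.
Total gain g = 1 − 1/A = 1 − 1/1.952 = 0.4877.
Known gains sum to 0.0955 − 0.111 + 0.374 = 0.3585.
g_alb = 0.4877 − 0.3585 = 0.13.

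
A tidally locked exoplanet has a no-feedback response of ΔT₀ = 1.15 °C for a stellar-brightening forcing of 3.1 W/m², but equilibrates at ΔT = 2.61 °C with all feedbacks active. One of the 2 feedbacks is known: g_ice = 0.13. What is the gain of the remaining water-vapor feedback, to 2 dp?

0.43

Amplification A = ΔT/ΔT₀ = 2.61/1.15 = 2.27.
Total gain g = 1 − 1/A = 1 − 1/2.27 = 0.5595.
The known gain is 0.13.
g_wv = 0.5595 − 0.13 = 0.43.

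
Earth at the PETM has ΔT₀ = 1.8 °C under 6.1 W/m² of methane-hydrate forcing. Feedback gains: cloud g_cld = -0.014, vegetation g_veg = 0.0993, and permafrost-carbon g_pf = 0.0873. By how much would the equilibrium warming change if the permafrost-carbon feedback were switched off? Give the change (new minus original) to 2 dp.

Original: g = 0.1726, ΔT = 1.8/(1−0.1726) = 2.1755 °C.
Without permafrost-carbon: g' = 0.0853, ΔT' = 1.8/(1−0.0853) = 1.9679 °C.
Change = 1.9679 − 2.1755 = -0.21 °C.

-0.21 °C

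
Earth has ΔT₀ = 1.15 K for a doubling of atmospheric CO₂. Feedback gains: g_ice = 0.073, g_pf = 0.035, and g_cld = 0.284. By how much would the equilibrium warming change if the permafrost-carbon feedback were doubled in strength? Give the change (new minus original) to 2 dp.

0.12 K

Original: g = 0.392, ΔT = 1.15/(1−0.392) = 1.8914 K.
With doubled permafrost-carbon: g' = 0.427, ΔT' = 1.15/(1−0.427) = 2.0070 K.
Change = 2.0070 − 1.8914 = 0.12 K.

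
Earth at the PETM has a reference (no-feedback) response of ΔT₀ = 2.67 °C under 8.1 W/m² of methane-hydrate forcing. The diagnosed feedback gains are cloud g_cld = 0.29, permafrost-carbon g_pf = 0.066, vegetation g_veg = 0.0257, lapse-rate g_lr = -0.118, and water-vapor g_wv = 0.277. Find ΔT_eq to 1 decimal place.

5.8 °C

Total gain g = 0.29 + 0.066 + 0.0257 − 0.118 + 0.277 = 0.5407.
Amplification A = 1/(1 − 0.5407) = 2.177.
ΔT = 2.67 × 2.177 = 5.8 °C.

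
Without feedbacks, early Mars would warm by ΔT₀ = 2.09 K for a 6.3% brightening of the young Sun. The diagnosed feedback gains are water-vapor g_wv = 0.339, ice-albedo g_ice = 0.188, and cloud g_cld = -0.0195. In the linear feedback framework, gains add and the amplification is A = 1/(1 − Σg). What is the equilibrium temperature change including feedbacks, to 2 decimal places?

4.24 K

Total gain g = 0.339 + 0.188 − 0.0195 = 0.5075.
Amplification A = 1/(1 − 0.5075) = 2.03.
ΔT = 2.09 × 2.03 = 4.24 K.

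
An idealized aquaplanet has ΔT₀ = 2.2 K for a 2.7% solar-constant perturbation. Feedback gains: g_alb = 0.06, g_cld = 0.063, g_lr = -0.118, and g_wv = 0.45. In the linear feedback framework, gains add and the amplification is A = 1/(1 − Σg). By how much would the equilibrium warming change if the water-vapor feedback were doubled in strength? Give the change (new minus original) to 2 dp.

Original: g = 0.455, ΔT = 2.2/(1−0.455) = 4.0367 K.
With doubled water-vapor: g' = 0.905, ΔT' = 2.2/(1−0.905) = 23.1579 K.
Change = 23.1579 − 4.0367 = 19.12 K.

19.12 K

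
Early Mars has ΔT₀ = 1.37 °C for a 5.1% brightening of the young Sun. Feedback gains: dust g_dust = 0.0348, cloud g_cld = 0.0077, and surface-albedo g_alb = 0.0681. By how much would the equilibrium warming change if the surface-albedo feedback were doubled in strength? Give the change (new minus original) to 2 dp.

Original: g = 0.1106, ΔT = 1.37/(1−0.1106) = 1.5404 °C.
With doubled surface-albedo: g' = 0.1787, ΔT' = 1.37/(1−0.1787) = 1.6681 °C.
Change = 1.6681 − 1.5404 = 0.13 °C.

0.13 °C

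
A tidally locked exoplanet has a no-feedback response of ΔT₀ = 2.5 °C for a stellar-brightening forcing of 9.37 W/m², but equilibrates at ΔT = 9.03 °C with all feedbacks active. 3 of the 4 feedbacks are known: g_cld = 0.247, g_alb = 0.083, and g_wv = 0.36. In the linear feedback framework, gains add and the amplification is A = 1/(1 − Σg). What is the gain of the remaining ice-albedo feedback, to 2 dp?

0.03

Amplification A = ΔT/ΔT₀ = 9.03/2.5 = 3.612.
Total gain g = 1 − 1/A = 1 − 1/3.612 = 0.7231.
Known gains sum to 0.247 + 0.083 + 0.36 = 0.69.
g_ice = 0.7231 − 0.69 = 0.03.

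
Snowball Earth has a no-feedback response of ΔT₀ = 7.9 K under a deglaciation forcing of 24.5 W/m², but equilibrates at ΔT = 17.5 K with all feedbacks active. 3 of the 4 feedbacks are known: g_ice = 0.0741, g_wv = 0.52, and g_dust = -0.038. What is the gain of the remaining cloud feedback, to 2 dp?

Amplification A = ΔT/ΔT₀ = 17.5/7.9 = 2.215.
Total gain g = 1 − 1/A = 1 − 1/2.215 = 0.5485.
Known gains sum to 0.0741 + 0.52 − 0.038 = 0.5561.
g_cld = 0.5485 − 0.5561 = -0.01.

-0.01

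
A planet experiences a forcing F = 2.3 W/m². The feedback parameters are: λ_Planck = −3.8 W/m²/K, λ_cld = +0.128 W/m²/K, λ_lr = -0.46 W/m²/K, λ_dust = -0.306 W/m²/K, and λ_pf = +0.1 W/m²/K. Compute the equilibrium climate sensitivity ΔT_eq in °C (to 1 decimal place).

Net feedback parameter λ = (−3.8) + (+0.128) + (-0.46) + (-0.306) + (+0.1) = -4.338 W/m²/K.
ΔT = −F/λ = −2.3/(-4.338) = 0.5 °C.

0.5 °C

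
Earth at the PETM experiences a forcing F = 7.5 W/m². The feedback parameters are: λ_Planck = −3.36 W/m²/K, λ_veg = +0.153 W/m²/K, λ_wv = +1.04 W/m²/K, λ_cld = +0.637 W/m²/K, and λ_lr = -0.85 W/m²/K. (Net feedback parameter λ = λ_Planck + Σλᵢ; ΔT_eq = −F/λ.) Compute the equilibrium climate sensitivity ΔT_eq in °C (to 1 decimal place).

Net feedback parameter λ = (−3.36) + (+0.153) + (+1.04) + (+0.637) + (-0.85) = -2.38 W/m²/K.
ΔT = −F/λ = −7.5/(-2.38) = 3.2 °C.

3.2 °C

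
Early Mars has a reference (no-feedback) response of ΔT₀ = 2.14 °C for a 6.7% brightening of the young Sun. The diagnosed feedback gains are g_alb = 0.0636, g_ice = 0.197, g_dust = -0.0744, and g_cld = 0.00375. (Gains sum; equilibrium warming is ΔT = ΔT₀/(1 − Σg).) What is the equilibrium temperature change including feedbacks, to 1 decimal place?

Total gain g = 0.0636 + 0.197 − 0.0744 + 0.00375 = 0.18995.
Amplification A = 1/(1 − 0.18995) = 1.234.
ΔT = 2.14 × 1.234 = 2.6 °C.

2.6 °C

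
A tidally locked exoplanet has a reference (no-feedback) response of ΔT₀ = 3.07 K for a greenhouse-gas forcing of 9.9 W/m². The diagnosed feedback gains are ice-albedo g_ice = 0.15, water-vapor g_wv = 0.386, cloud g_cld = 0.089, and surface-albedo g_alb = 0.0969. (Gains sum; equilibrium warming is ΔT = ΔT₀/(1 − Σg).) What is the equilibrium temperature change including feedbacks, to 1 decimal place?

11.0 K

Total gain g = 0.15 + 0.386 + 0.089 + 0.0969 = 0.7219.
Amplification A = 1/(1 − 0.7219) = 3.596.
ΔT = 3.07 × 3.596 = 11.0 K.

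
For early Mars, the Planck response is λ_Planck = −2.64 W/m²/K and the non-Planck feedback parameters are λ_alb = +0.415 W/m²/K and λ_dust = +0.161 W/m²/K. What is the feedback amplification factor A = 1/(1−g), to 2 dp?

1.28

Convert to gains: g_alb = 0.415/2.64 = 0.1572; g_dust = 0.161/2.64 = 0.06098.
Total gain g = 0.21818.
A = 1/(1 − 0.21818) = 1.28.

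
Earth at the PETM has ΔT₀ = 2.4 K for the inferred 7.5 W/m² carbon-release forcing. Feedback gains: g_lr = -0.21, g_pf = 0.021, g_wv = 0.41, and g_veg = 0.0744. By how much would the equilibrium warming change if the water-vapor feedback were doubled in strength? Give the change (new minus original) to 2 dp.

Original: g = 0.2954, ΔT = 2.4/(1−0.2954) = 3.4062 K.
With doubled water-vapor: g' = 0.7054, ΔT' = 2.4/(1−0.7054) = 8.1466 K.
Change = 8.1466 − 3.4062 = 4.74 K.

4.74 K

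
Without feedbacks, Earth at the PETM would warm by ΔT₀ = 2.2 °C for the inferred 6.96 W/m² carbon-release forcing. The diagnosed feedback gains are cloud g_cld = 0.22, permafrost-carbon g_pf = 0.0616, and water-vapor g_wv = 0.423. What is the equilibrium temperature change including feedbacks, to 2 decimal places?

7.45 °C

Total gain g = 0.22 + 0.0616 + 0.423 = 0.7046.
Amplification A = 1/(1 − 0.7046) = 3.385.
ΔT = 2.2 × 3.385 = 7.45 °C.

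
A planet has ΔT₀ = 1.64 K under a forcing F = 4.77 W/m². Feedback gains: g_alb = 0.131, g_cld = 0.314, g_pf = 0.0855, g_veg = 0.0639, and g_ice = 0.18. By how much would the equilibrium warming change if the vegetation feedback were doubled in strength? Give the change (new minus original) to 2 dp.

Original: g = 0.7744, ΔT = 1.64/(1−0.7744) = 7.2695 K.
With doubled vegetation: g' = 0.8383, ΔT' = 1.64/(1−0.8383) = 10.1422 K.
Change = 10.1422 − 7.2695 = 2.87 K.

2.87 K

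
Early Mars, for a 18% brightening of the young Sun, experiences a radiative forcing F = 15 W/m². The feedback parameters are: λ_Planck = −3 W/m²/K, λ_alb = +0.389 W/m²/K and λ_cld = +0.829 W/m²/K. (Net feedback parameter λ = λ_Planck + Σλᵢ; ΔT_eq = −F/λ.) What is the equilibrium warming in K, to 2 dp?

Net feedback parameter λ = (−3) + (+0.389) + (+0.829) = -1.782 W/m²/K.
ΔT = −F/λ = −15/(-1.782) = 8.42 K.

8.42 K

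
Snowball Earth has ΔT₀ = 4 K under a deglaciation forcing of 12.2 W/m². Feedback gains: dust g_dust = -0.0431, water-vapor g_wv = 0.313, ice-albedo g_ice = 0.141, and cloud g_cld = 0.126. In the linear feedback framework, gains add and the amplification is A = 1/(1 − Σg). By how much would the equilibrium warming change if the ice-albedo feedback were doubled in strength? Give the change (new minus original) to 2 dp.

3.78 K

Original: g = 0.5369, ΔT = 4/(1−0.5369) = 8.6374 K.
With doubled ice-albedo: g' = 0.6779, ΔT' = 4/(1−0.6779) = 12.4185 K.
Change = 12.4185 − 8.6374 = 3.78 K.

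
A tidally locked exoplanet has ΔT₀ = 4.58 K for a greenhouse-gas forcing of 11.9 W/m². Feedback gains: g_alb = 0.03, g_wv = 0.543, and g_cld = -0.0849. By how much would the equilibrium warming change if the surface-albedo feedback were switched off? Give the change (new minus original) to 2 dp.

Original: g = 0.4881, ΔT = 4.58/(1−0.4881) = 8.9471 K.
Without surface-albedo: g' = 0.4581, ΔT' = 4.58/(1−0.4581) = 8.4517 K.
Change = 8.4517 − 8.9471 = -0.50 K.

-0.50 K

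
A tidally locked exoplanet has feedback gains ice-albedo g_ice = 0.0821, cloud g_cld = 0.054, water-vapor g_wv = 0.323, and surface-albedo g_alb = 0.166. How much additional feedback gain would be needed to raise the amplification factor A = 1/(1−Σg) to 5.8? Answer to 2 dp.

Current total gain = 0.6251.
Target gain for A = 5.8: g* = 1 − 1/5.8 = 0.8276.
Additional gain needed = 0.8276 − 0.6251 = 0.20.

0.20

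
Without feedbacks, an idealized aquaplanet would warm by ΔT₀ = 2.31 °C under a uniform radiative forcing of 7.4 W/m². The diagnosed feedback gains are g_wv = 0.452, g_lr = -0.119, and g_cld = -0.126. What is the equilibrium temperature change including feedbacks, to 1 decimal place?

Total gain g = 0.452 − 0.119 − 0.126 = 0.207.
Amplification A = 1/(1 − 0.207) = 1.261.
ΔT = 2.31 × 1.261 = 2.9 °C.

2.9 °C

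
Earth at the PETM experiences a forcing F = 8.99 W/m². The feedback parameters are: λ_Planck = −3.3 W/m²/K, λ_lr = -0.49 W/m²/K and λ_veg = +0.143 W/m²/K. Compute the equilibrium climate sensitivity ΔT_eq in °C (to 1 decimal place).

Net feedback parameter λ = (−3.3) + (-0.49) + (+0.143) = -3.647 W/m²/K.
ΔT = −F/λ = −8.99/(-3.647) = 2.5 °C.

2.5 °C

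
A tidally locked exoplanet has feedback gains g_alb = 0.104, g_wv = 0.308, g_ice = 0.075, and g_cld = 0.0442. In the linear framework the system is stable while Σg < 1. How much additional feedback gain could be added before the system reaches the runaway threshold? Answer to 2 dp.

0.47

Current total gain = 0.104 + 0.308 + 0.075 + 0.0442 = 0.5312.
Margin to runaway = 1 − 0.5312 = 0.47.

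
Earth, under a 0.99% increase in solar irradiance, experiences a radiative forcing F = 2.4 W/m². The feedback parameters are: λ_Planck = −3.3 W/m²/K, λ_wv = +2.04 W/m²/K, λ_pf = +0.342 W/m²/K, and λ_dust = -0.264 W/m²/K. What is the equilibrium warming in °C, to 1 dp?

Net feedback parameter λ = (−3.3) + (+2.04) + (+0.342) + (-0.264) = -1.182 W/m²/K.
ΔT = −F/λ = −2.4/(-1.182) = 2.0 °C.

2.0 °C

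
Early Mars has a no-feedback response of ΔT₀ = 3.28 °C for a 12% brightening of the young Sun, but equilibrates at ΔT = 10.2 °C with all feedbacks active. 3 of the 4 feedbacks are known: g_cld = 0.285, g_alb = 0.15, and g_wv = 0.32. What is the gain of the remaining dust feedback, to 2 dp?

-0.08

Amplification A = ΔT/ΔT₀ = 10.2/3.28 = 3.11.
Total gain g = 1 − 1/A = 1 − 1/3.11 = 0.6785.
Known gains sum to 0.285 + 0.15 + 0.32 = 0.755.
g_dust = 0.6785 − 0.755 = -0.08.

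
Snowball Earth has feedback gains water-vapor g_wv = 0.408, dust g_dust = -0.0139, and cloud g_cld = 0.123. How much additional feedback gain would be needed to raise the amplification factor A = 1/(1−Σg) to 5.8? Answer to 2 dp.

Current total gain = 0.5171.
Target gain for A = 5.8: g* = 1 − 1/5.8 = 0.8276.
Additional gain needed = 0.8276 − 0.5171 = 0.31.

0.31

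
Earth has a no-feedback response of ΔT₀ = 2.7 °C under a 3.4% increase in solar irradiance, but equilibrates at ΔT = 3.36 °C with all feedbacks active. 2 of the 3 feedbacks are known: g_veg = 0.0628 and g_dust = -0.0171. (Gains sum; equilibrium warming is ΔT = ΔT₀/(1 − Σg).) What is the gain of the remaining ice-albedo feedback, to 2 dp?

Amplification A = ΔT/ΔT₀ = 3.36/2.7 = 1.244.
Total gain g = 1 − 1/A = 1 − 1/1.244 = 0.1961.
Known gains sum to 0.0628 − 0.0171 = 0.0457.
g_ice = 0.1961 − 0.0457 = 0.15.

0.15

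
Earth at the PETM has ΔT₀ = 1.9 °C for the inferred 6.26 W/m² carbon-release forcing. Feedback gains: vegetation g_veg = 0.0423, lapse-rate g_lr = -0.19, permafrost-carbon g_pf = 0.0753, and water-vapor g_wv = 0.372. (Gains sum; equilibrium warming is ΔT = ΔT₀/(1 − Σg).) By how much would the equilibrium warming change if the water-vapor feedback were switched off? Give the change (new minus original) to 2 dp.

-0.94 °C

Original: g = 0.2996, ΔT = 1.9/(1−0.2996) = 2.7127 °C.
Without water-vapor: g' = -0.0724, ΔT' = 1.9/(1+0.0724) = 1.7717 °C.
Change = 1.7717 − 2.7127 = -0.94 °C.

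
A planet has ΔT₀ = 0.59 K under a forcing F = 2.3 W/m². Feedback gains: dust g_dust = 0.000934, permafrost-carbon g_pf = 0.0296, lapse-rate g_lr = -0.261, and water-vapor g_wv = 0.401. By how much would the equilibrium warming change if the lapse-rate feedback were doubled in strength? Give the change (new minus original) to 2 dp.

Original: g = 0.170534, ΔT = 0.59/(1−0.170534) = 0.7113 K.
With doubled lapse-rate: g' = -0.090466, ΔT' = 0.59/(1+0.090466) = 0.5411 K.
Change = 0.5411 − 0.7113 = -0.17 K.

-0.17 K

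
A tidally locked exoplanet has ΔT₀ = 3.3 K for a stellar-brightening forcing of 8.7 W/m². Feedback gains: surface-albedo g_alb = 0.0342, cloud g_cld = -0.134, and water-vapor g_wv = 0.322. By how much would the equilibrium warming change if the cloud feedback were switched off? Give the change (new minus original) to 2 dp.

Original: g = 0.2222, ΔT = 3.3/(1−0.2222) = 4.2427 K.
Without cloud: g' = 0.3562, ΔT' = 3.3/(1−0.3562) = 5.1258 K.
Change = 5.1258 − 4.2427 = 0.88 K.

0.88 K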